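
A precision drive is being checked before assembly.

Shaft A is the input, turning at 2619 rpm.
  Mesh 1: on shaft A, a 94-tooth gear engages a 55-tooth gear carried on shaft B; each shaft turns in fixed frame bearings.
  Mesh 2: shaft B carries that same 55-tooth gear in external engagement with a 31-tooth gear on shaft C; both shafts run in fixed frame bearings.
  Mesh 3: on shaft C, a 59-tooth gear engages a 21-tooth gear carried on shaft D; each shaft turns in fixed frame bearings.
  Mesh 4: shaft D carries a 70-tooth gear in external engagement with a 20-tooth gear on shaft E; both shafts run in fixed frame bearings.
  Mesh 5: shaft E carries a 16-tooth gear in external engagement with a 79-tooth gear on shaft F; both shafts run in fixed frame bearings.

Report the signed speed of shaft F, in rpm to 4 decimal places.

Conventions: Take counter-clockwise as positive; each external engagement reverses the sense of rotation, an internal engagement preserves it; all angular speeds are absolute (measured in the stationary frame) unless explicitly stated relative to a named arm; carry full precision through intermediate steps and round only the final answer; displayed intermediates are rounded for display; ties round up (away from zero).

class = fixed-axis compound train [5 meshes; 5 ratios multiply, 5 sense flips]
mesh 1 [94T→55T]: ω = 2619.0000×94/55 = 4476.1091 rpm, sense flips to −
mesh 2 [55T→31T]: ω = 4476.1091×55/31 = 7941.4839 rpm, sense flips to +
mesh 3 [59T→21T]: ω = 7941.4839×59/21 = 22311.7880 rpm, sense flips to −
mesh 4 [70T→20T]: ω = 22311.7880×70/20 = 78091.2581 rpm, sense flips to +
mesh 5 [16T→79T]: ω = 78091.2581×16/79 = 15815.9510 rpm, sense flips to −
signed output speed = -15815.9510 rpm

-15815.9510 rpm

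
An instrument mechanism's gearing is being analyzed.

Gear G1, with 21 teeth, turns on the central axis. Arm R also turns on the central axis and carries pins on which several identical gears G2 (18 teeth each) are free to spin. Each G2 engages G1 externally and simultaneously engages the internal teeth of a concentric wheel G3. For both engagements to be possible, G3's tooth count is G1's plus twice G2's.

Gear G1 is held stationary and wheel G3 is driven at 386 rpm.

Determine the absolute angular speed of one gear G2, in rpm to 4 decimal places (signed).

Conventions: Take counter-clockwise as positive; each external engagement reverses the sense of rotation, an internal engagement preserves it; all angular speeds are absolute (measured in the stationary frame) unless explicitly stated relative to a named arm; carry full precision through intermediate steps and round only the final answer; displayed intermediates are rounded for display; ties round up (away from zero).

+611.1667 rpm

planetary set (21T centre, 18T on arm, 57T internal) — Willis relation
normalise by the input: solve with ω_ring = 1, then scale by 386 rpm
ring teeth: 21 + 2·18 = 57
21(ω_sun−ω_arm) = −57(ω_ring−ω_arm),  ω_sun = 0, ω_ring = 1
21(0−ω_arm) = −57(1−ω_arm)  ⇒  78·ω_arm = 57  ⇒  ω_arm = 19/26
sun–planet mesh: 21·(0−19/26) = −18·(ω_p−ω_arm)  ⇒  ω_p−ω_arm = 133/156
ω_p = 19/26 + 133/156 = 19/12
scale: ω_p = 19/12 × 386 rpm = +611.1667 rpm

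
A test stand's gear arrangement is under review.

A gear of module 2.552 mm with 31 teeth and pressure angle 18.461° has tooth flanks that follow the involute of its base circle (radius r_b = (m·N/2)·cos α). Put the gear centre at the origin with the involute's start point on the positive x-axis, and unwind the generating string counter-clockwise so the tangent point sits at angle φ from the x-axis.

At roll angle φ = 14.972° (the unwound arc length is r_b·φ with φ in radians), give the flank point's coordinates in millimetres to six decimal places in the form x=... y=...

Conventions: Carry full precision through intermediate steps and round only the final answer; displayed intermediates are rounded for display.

recognized (one wheel, involute flank): single-mesh tooth geometry, m = 2.552, N = 31
pitch radius r_p = m·N/2 = 2.552·31/2 = 39.556000
base radius r_b = r_p·cos α = 39.556000·cos 18.461° = 37.520425
roll angle φ = 14.972° = 0.26131070 rad
x = r_b·(cos φ + φ·sin φ) = 38.779649
y = r_b·(sin φ − φ·cos φ) = 0.221641

x=38.779649 y=0.221641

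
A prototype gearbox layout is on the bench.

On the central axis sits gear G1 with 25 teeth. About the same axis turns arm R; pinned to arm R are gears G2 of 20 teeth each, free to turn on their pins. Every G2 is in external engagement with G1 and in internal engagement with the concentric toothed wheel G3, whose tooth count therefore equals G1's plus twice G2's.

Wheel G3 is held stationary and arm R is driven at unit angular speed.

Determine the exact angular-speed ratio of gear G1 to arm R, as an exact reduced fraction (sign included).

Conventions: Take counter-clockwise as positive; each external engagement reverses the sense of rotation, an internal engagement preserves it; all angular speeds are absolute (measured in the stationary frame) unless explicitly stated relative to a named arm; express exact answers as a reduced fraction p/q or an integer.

18/5

class = planetary set [G3 = 25+2·20 = 65; Willis about the carrier]
ring teeth: 25 + 2·20 = 65
25(ω_sun−ω_arm) = −65(ω_ring−ω_arm),  ω_ring = 0, ω_arm = 1
ω_sun = 1 − (65/25)(0−1) = 18/5
ω_out/ω_in = 18/5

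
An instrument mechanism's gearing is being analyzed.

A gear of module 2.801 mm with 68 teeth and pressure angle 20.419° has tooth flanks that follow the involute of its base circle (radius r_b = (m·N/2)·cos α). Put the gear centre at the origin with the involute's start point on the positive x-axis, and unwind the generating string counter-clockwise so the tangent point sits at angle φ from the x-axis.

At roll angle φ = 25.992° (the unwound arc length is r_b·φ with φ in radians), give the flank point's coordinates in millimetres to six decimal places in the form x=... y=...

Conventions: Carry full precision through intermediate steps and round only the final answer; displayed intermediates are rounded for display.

x=97.966588 y=2.720662

topology: single-mesh involute geometry — m = 2.801, N = 68
pitch radius r_p = m·N/2 = 2.801·68/2 = 95.234000
base radius r_b = r_p·cos α = 95.234000·cos 20.419° = 89.250100
roll angle φ = 25.992° = 0.45364598 rad
x = r_b·(cos φ + φ·sin φ) = 97.966588
y = r_b·(sin φ − φ·cos φ) = 2.720662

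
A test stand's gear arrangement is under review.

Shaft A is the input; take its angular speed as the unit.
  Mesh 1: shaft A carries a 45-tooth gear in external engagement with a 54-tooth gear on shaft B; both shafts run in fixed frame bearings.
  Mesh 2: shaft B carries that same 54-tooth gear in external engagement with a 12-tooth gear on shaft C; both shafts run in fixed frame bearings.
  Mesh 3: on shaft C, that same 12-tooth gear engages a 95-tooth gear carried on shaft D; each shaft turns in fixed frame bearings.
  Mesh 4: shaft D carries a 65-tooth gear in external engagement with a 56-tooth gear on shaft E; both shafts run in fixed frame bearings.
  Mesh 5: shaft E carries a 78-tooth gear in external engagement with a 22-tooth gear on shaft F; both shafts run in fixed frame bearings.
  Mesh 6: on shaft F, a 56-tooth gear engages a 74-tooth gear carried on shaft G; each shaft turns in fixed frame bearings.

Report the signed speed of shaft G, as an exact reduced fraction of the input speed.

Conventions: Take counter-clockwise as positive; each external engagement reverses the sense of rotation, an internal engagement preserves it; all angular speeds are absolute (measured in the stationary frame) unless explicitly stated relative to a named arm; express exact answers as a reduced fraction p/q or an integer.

22815/15466

6-mesh fixed-axis compound train (all bearings frame-fixed)
mesh 1 [45T→54T]: |ω|/ω_in = 1×45/54 = 5/6, sense flips to −
mesh 2 [54T→12T]: |ω|/ω_in = (5/6)×54/12 = 15/4, sense flips to +
mesh 3 [12T→95T]: |ω|/ω_in = (15/4)×12/95 = 9/19, sense flips to −
mesh 4 [65T→56T]: |ω|/ω_in = (9/19)×65/56 = 585/1064, sense flips to +
mesh 5 [78T→22T]: |ω|/ω_in = (585/1064)×78/22 = 22815/11704, sense flips to −
mesh 6 [56T→74T]: |ω|/ω_in = (22815/11704)×56/74 = 22815/15466, sense flips to +
signed output speed (× input speed) = 22815/15466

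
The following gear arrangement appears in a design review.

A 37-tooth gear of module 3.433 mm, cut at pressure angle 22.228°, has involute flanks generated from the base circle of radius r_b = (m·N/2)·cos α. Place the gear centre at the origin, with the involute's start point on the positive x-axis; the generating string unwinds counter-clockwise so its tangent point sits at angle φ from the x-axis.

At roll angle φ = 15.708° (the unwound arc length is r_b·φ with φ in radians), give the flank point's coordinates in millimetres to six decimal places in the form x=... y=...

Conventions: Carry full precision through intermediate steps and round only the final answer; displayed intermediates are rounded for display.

class = single-mesh tooth geometry [base-circle involute, m = 3.433, 37T]
pitch radius r_p = m·N/2 = 3.433·37/2 = 63.510500
base radius r_b = r_p·cos α = 63.510500·cos 22.228° = 58.790770
roll angle φ = 15.708° = 0.27415632 rad
x = r_b·(cos φ + φ·sin φ) = 60.958834
y = r_b·(sin φ − φ·cos φ) = 0.400788

x=60.958834 y=0.400788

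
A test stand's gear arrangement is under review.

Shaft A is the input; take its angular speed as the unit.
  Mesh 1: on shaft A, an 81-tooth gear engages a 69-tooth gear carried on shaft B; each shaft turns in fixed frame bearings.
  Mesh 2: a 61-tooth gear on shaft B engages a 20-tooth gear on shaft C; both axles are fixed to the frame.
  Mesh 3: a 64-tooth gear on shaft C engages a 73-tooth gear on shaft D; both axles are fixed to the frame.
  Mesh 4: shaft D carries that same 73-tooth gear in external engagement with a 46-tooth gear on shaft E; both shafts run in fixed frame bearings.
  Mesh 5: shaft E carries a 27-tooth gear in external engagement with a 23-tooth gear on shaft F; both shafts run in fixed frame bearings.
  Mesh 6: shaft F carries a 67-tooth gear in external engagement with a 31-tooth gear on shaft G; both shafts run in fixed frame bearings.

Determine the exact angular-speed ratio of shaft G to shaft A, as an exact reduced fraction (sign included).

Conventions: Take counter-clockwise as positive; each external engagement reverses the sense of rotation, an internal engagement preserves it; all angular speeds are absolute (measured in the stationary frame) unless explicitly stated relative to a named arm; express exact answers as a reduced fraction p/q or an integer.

class = fixed-axis compound train [6 meshes; 6 ratios multiply, 6 sense flips]
mesh 1 [81T→69T]: running ratio 27/23, sense −
mesh 2 [61T→20T]: running ratio 1647/460, sense +
mesh 3 [64T→73T]: running ratio 26352/8395, sense −
mesh 4 [73T→46T]: running ratio 13176/2645, sense +
mesh 5 [27T→23T]: running ratio 355752/60835, sense −
mesh 6 [67T→31T]: running ratio 23835384/1885885, sense +
ω_out/ω_in = 23835384/1885885

23835384/1885885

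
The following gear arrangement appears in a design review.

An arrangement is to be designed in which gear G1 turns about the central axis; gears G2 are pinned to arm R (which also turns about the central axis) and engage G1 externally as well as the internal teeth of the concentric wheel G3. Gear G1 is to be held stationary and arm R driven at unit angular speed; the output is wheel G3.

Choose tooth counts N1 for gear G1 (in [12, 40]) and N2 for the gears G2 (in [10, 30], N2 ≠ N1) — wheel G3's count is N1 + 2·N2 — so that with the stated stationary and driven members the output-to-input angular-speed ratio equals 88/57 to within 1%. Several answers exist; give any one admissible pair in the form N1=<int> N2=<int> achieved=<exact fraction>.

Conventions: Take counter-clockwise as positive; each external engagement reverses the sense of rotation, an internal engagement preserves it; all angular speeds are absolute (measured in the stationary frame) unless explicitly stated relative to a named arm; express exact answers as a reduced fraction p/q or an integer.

N1=31 N2=13 achieved=88/57

design class (target 88/57): planetary set
Willis with ω_sun = 0: ω_ring/ω_arm = (N1+N3)/N3; set equal to 88/57  ⇒  N3/N1 = 1/(88/57 − 1) = 57/31
N3 = N1 + 2·N2  ⇒  N2/N1 = (N3/N1 − 1)/2 = (57/31 − 1)/2 = 13/31
smallest multiple with N1 ≥ 12 and N2 ≥ 10: k = 1  ⇒  N1 = 1·31 = 31, N2 = 1·13 = 13 (N1 ≤ 40, N2 ≤ 30, N2 ≠ N1 ✓), N3 = 31 + 2·13 = 57
check: (N1+N3)/N3 with N1 = 31, N3 = 57 gives 88/57; |achieved − target| = 0 ≤ 22/1425 ✓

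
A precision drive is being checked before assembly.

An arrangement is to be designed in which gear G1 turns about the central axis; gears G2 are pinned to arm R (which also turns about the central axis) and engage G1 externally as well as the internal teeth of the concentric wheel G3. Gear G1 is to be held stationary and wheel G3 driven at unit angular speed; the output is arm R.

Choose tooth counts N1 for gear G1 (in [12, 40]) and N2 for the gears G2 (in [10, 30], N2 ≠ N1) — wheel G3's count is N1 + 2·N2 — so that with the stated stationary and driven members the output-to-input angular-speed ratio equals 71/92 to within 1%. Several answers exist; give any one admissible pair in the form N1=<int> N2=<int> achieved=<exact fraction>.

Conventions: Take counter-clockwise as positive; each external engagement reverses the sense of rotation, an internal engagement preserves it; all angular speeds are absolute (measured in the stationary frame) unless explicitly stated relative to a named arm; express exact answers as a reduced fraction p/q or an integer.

N1=21 N2=25 achieved=71/92

class = planetary set [ratio 71/92 wanted; Willis about the carrier]
Willis with ω_sun = 0: ω_arm/ω_ring = N3/(N1+N3); set equal to 71/92  ⇒  N3/N1 = (71/92)/(1 − 71/92) = 71/21
N3 = N1 + 2·N2  ⇒  N2/N1 = (N3/N1 − 1)/2 = (71/21 − 1)/2 = 25/21
smallest multiple with N1 ≥ 12 and N2 ≥ 10: k = 1  ⇒  N1 = 1·21 = 21, N2 = 1·25 = 25 (N1 ≤ 40, N2 ≤ 30, N2 ≠ N1 ✓), N3 = 21 + 2·25 = 71
check: N3/(N1+N3) with N1 = 21, N3 = 71 gives 71/92; |achieved − target| = 0 ≤ 71/9200 ✓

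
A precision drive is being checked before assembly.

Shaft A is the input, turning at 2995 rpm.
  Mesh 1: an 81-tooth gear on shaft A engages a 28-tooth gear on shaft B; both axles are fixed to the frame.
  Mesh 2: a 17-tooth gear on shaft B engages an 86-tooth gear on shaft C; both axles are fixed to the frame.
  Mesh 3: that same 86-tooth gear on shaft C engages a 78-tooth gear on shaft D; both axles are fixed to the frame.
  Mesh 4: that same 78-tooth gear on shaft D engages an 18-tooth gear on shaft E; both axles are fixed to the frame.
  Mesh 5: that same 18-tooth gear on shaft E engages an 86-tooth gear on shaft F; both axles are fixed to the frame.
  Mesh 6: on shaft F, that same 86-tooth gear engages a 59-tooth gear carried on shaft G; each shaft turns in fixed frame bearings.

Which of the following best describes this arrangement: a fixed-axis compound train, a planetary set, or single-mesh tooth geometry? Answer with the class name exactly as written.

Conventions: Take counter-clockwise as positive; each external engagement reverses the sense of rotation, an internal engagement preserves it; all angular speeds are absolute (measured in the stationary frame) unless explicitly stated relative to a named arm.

6-mesh fixed-axis compound train (all bearings frame-fixed)
classification: fixed-axis compound train

fixed-axis compound train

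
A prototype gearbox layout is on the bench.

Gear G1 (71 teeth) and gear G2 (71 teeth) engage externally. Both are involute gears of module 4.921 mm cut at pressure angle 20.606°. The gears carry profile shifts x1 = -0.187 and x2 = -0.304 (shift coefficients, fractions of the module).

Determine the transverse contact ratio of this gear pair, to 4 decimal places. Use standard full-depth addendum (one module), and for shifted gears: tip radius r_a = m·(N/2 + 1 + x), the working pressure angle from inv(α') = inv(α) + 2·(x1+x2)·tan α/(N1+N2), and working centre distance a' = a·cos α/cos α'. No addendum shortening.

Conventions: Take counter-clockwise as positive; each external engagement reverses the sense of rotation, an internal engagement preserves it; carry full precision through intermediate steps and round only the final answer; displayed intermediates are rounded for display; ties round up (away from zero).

recognized (one external pair, fixed centres): single-mesh tooth geometry, m = 4.921, N1 = 71, N2 = 71
base radii: r_b1 = 163.518951, r_b2 = 163.518951
tip radii: r_a1 = 178.696273, r_a2 = 178.120516
inv(α') = inv(20.606°) + 2·(-0.187-0.304)·tan α/(71+71) = 0.01375207  ⇒  α' = 19.48752°
a' = a·cos α / cos α' = 349.3910·cos 20.606°/cos 19.48752° = 346.910983
action lengths: √(r_a1²−r_b1²) = 72.068791, √(r_a2²−r_b2²) = 70.629108
base pitch p_b = π·m·cos α = 14.470702
CR = (72.068791 + 70.629108 − 346.910983·sin 19.48752°)/14.470702 = 1.863618
contact ratio ≈ 1.8636

1.8636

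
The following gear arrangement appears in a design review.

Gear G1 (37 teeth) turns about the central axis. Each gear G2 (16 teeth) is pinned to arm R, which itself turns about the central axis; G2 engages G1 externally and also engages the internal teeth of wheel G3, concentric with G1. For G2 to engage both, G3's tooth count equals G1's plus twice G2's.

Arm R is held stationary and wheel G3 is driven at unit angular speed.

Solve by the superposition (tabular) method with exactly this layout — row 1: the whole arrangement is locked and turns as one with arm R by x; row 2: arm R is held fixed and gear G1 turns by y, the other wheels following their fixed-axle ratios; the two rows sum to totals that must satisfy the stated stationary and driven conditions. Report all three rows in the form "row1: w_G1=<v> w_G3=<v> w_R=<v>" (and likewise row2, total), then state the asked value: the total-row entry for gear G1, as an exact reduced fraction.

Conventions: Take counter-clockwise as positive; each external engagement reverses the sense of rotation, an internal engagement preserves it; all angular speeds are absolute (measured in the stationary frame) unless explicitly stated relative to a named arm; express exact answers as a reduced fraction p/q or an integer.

planetary set (37T centre, 16T on arm, 69T internal) — Willis relation
row 1 (train locked, turned with arm): all members turn x
row 2: sun turns y, ring = −(37/69)·y, arm 0
boundary: total ω_arm = x = 0 and total ω_ring = x − (37/69)·y = 1  ⇒  y = -69/37, x = 0
row 2 ring = −(37/69)·(-69/37) = 1
totals (row 1 + row 2): sun 0 + (-69/37) = -69/37, ring 0 + 1 = 1, arm 0 + 0 = 0
asked cell (total, sun) = -69/37

row1: w_G1=0 w_G3=0 w_R=0
row2: w_G1=-69/37 w_G3=1 w_R=0
total: w_G1=-69/37 w_G3=1 w_R=0
asked value: -69/37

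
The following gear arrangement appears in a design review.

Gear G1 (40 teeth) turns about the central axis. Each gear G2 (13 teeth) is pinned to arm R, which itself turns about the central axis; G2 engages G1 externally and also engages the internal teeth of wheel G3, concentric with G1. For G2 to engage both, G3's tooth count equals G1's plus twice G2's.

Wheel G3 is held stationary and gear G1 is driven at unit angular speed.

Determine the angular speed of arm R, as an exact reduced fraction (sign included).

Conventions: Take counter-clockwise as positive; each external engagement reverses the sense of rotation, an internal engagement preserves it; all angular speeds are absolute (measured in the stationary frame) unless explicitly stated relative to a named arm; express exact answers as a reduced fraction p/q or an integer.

20/53

topology: planetary set — G1 40T / G2 13T / G3 66T, arm = carrier (Willis)
ring teeth: 40 + 2·13 = 66
40(ω_sun−ω_arm) = −66(ω_ring−ω_arm),  ω_ring = 0, ω_sun = 1
40(1−ω_arm) = −66(0−ω_arm)  ⇒  106·ω_arm = 40  ⇒  ω_arm = 20/53
exact speed ratio = 20/53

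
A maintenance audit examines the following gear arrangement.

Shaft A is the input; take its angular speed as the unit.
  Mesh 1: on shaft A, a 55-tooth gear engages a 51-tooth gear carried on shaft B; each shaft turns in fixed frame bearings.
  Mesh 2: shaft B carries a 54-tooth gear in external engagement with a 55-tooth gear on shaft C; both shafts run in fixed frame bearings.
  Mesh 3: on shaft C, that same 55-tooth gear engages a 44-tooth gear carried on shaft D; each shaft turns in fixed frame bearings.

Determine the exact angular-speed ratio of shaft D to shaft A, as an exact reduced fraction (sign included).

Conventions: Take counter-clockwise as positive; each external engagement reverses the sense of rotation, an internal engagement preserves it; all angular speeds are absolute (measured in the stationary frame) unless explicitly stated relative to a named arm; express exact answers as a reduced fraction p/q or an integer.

class = fixed-axis compound train [3 meshes; 3 ratios multiply, 3 sense flips]
mesh 1 [55T→51T]: running ratio 55/51, sense −
mesh 2 [54T→55T]: running ratio 18/17, sense +
mesh 3 [55T→44T]: running ratio 45/34, sense −
ω_out/ω_in = -45/34

-45/34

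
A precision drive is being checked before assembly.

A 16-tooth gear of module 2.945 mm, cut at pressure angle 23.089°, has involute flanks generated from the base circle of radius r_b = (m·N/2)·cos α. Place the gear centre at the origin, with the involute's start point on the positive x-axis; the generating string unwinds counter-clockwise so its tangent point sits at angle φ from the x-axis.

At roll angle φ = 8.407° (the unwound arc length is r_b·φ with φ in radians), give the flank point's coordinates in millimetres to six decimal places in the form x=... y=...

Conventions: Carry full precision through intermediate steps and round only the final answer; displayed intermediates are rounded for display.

x=21.904818 y=0.022773

single-mesh involute tooth geometry (16T wheel at module 2.945)
pitch radius r_p = m·N/2 = 2.945·16/2 = 23.560000
base radius r_b = r_p·cos α = 23.560000·cos 23.089° = 21.672769
roll angle φ = 8.407° = 0.14672983 rad
x = r_b·(cos φ + φ·sin φ) = 21.904818
y = r_b·(sin φ − φ·cos φ) = 0.022773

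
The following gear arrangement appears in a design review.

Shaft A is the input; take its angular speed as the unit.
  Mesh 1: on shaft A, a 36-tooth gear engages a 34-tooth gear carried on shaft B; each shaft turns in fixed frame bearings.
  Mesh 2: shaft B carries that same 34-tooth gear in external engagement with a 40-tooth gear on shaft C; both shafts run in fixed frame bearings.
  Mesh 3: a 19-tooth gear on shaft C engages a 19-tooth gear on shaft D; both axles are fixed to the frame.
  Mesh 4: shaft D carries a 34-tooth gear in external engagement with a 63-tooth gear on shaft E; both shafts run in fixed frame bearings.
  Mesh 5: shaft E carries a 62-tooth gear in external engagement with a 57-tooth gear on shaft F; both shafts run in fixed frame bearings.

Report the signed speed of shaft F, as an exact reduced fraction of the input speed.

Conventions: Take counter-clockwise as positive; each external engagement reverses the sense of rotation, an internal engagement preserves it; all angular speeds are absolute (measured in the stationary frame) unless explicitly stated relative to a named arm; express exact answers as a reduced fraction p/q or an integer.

-1054/1995

5-mesh fixed-axis compound train (all bearings frame-fixed)
mesh 1 [36T→34T]: |ω|/ω_in = 1×36/34 = 18/17, sense flips to −
mesh 2 [34T→40T]: |ω|/ω_in = (18/17)×34/40 = 9/10, sense flips to +
mesh 3 [19T→19T]: |ω|/ω_in = (9/10)×19/19 = 9/10, sense flips to −
mesh 4 [34T→63T]: |ω|/ω_in = (9/10)×34/63 = 17/35, sense flips to +
mesh 5 [62T→57T]: |ω|/ω_in = (17/35)×62/57 = 1054/1995, sense flips to −
signed output speed (× input speed) = -1054/1995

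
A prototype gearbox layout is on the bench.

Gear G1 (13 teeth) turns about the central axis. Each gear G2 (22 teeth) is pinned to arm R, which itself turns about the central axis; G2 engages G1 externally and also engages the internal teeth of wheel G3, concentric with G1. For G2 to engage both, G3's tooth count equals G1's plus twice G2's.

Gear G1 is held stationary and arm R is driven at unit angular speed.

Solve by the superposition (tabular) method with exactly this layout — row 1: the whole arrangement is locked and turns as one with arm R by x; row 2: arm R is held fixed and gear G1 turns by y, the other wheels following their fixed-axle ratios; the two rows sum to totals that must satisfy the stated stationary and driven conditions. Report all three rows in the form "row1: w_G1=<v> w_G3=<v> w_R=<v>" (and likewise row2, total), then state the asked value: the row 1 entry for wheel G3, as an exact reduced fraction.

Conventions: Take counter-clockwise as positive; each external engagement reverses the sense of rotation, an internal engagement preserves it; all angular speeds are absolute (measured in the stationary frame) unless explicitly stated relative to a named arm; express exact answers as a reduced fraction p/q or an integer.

row1: w_G1=1 w_G3=1 w_R=1
row2: w_G1=-1 w_G3=13/57 w_R=0
total: w_G1=0 w_G3=70/57 w_R=1
asked value: 1

class = planetary set [G3 = 13+2·22 = 57; Willis about the carrier]
row 1 (train locked, turned with arm): all members turn x
superposition row 2 [arm held]: sun y, ring −(13/57)·y, arm 0
boundary: total ω_sun = x + y = 0 and total ω_arm = x = 1  ⇒  y = -1, x = 1
row 2 ring = −(13/57)·(-1) = 13/57
totals (row 1 + row 2): sun 1 + (-1) = 0, ring 1 + 13/57 = 70/57, arm 1 + 0 = 1
asked cell (row1, ring) = 1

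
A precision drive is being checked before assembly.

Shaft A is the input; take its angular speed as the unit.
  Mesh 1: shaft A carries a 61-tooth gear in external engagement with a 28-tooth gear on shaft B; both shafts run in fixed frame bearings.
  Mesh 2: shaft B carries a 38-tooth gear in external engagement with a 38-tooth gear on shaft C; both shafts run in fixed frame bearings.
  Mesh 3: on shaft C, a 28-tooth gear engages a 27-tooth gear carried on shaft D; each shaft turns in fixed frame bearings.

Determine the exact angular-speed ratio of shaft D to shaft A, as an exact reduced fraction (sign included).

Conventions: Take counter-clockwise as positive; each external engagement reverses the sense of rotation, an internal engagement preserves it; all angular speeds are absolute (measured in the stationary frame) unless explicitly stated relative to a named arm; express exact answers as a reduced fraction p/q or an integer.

class = fixed-axis compound train [3 meshes; 3 ratios multiply, 3 sense flips]
mesh 1 [61T→28T]: running ratio 61/28, sense −
mesh 2 [38T→38T]: running ratio 61/28, sense +
mesh 3 [28T→27T]: running ratio 61/27, sense −
ω_out/ω_in = -61/27

-61/27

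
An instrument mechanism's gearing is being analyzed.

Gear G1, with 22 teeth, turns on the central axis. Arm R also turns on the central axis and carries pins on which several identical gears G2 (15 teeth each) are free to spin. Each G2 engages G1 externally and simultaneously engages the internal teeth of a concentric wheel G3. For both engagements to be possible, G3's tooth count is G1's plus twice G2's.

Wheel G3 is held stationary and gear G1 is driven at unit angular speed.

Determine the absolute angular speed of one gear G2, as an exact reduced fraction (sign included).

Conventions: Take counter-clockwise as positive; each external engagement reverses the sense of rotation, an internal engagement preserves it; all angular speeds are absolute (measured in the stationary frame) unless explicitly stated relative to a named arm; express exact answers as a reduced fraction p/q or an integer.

-11/15

planetary set (22T centre, 15T on arm, 52T internal) — Willis relation
ring teeth: 22 + 2·15 = 52
22(ω_sun−ω_arm) = −52(ω_ring−ω_arm),  ω_ring = 0, ω_sun = 1
22(1−ω_arm) = −52(0−ω_arm)  ⇒  74·ω_arm = 22  ⇒  ω_arm = 11/37
sun–planet mesh: 22·(1−11/37) = −15·(ω_p−ω_arm)  ⇒  ω_p−ω_arm = -572/555
ω_p = 11/37 − 572/555 = -11/15
exact speed ratio = -11/15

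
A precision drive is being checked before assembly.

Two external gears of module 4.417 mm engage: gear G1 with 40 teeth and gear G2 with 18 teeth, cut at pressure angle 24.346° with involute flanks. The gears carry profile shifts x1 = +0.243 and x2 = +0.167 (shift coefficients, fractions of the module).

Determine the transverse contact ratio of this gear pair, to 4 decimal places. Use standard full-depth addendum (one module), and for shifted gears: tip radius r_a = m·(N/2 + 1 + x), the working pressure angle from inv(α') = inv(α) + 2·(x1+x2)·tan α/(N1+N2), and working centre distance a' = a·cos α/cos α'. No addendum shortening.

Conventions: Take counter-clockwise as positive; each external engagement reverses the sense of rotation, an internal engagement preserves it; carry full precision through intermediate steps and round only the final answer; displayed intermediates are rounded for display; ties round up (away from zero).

1.4123

recognized (one external pair, fixed centres): single-mesh tooth geometry, m = 4.417, N1 = 40, N2 = 18
base radii: r_b1 = 80.484153, r_b2 = 36.217869
tip radii: r_a1 = 93.830331, r_a2 = 44.907639
inv(α') = inv(24.346°) + 2·(+0.243+0.167)·tan α/(40+18) = 0.03396352  ⇒  α' = 26.00398°
a' = a·cos α / cos α' = 128.0930·cos 24.346°/cos 26.00398° = 129.847299
action lengths: √(r_a1²−r_b1²) = 48.233102, √(r_a2²−r_b2²) = 26.551121
base pitch p_b = π·m·cos α = 12.642421
CR = (48.233102 + 26.551121 − 129.847299·sin 26.00398°)/12.642421 = 1.412293
contact ratio ≈ 1.4123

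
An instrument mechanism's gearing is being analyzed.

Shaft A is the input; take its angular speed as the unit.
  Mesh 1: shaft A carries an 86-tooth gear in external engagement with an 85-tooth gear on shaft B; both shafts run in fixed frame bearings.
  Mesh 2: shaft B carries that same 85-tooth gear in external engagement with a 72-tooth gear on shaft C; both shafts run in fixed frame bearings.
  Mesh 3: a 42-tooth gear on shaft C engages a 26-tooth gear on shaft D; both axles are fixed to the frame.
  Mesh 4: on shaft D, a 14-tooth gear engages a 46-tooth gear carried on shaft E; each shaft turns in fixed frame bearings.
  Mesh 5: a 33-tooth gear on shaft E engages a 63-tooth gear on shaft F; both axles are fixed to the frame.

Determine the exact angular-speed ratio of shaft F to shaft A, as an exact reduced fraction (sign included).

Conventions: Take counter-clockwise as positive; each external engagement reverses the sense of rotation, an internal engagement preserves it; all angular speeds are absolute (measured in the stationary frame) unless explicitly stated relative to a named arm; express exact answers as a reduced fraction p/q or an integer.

-3311/10764

class = fixed-axis compound train [5 meshes; 5 ratios multiply, 5 sense flips]
mesh 1 [86T→85T]: running ratio 86/85, sense −
mesh 2 [85T→72T]: running ratio 43/36, sense +
mesh 3 [42T→26T]: running ratio 301/156, sense −
mesh 4 [14T→46T]: running ratio 2107/3588, sense +
mesh 5 [33T→63T]: running ratio 3311/10764, sense −
ω_out/ω_in = -3311/10764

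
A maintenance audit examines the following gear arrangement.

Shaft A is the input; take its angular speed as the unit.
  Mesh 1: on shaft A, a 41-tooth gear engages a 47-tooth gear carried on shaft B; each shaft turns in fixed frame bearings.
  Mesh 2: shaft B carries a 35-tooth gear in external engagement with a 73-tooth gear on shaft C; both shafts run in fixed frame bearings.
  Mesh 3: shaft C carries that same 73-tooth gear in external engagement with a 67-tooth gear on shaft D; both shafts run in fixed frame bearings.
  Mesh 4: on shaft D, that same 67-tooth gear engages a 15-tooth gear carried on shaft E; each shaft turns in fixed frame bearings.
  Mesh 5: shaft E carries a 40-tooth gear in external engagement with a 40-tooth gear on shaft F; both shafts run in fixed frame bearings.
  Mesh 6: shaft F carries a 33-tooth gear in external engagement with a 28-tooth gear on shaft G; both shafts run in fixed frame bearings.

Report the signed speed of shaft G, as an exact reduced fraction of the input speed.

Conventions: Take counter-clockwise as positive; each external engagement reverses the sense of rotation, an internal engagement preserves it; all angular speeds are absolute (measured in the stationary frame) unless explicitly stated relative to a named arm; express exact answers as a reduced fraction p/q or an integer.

6-mesh fixed-axis compound train (all bearings frame-fixed)
mesh 1 [41T→47T]: |ω|/ω_in = 1×41/47 = 41/47, sense flips to −
mesh 2 [35T→73T]: |ω|/ω_in = (41/47)×35/73 = 1435/3431, sense flips to +
mesh 3 [73T→67T]: |ω|/ω_in = (1435/3431)×73/67 = 1435/3149, sense flips to −
mesh 4 [67T→15T]: |ω|/ω_in = (1435/3149)×67/15 = 287/141, sense flips to +
mesh 5 [40T→40T]: |ω|/ω_in = (287/141)×40/40 = 287/141, sense flips to −
mesh 6 [33T→28T]: |ω|/ω_in = (287/141)×33/28 = 451/188, sense flips to +
signed output speed (× input speed) = 451/188

451/188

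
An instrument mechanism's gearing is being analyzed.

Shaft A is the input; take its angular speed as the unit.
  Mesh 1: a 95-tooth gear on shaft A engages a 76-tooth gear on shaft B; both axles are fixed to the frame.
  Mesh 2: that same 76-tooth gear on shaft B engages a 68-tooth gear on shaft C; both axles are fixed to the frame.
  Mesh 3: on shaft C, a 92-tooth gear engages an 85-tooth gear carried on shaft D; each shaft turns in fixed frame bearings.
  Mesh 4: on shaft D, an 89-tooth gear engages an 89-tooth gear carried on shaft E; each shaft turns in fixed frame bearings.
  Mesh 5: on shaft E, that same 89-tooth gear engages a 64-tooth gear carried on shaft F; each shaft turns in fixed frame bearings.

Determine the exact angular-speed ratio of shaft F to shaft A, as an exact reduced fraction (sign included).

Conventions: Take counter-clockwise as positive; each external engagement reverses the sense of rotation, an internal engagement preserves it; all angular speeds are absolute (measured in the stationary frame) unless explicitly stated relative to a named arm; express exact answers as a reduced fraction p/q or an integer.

-38893/18496

class = fixed-axis compound train [5 meshes; 5 ratios multiply, 5 sense flips]
mesh 1 [95T→76T]: running ratio 5/4, sense −
mesh 2 [76T→68T]: running ratio 95/68, sense +
mesh 3 [92T→85T]: running ratio 437/289, sense −
mesh 4 [89T→89T]: running ratio 437/289, sense +
mesh 5 [89T→64T]: running ratio 38893/18496, sense −
ω_out/ω_in = -38893/18496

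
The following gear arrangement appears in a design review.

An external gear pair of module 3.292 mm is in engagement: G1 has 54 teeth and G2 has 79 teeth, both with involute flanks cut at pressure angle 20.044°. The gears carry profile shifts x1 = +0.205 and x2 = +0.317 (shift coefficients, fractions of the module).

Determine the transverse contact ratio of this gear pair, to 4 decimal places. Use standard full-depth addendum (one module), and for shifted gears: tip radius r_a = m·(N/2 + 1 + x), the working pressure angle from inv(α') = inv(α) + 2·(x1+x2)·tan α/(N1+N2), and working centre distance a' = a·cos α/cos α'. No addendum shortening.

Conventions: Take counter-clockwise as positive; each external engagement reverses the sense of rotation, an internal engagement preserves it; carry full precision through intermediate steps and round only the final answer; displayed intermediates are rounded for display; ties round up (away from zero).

topology: single-mesh involute geometry — m = 3.292, 54T/79T pair
base radii: r_b1 = 83.500269, r_b2 = 122.157800
tip radii: r_a1 = 92.850860, r_a2 = 134.369564
inv(α') = inv(20.044°) + 2·(+0.205+0.317)·tan α/(54+79) = 0.01787022  ⇒  α' = 21.20213°
a' = a·cos α / cos α' = 218.9180·cos 20.044°/cos 21.20213° = 220.589701
action lengths: √(r_a1²−r_b1²) = 40.607725, √(r_a2²−r_b2²) = 55.970095
base pitch p_b = π·m·cos α = 9.715697
CR = (40.607725 + 55.970095 − 220.589701·sin 21.20213°)/9.715697 = 1.729113
contact ratio ≈ 1.7291

1.7291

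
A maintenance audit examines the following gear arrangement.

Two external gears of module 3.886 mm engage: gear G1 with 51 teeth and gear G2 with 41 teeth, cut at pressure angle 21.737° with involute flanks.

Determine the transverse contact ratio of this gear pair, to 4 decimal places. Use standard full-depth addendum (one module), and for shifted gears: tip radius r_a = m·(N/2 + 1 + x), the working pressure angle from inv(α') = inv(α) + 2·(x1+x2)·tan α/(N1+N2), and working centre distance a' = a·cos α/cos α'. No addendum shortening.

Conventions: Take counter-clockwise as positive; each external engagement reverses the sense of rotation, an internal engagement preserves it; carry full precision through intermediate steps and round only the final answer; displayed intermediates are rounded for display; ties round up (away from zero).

single-mesh involute tooth geometry (51T engaging 41T at module 3.886)
base radii: r_b1 = 92.046854, r_b2 = 73.998451
tip radii: r_a1 = 102.979000, r_a2 = 83.549000
no profile shift: α' = α, a' = a
action lengths: √(r_a1²−r_b1²) = 46.174139, √(r_a2²−r_b2²) = 38.790006
base pitch p_b = π·m·cos α = 11.340146
CR = (46.174139 + 38.790006 − 178.756000·sin 21.73700°)/11.340146 = 1.654516
contact ratio ≈ 1.6545

1.6545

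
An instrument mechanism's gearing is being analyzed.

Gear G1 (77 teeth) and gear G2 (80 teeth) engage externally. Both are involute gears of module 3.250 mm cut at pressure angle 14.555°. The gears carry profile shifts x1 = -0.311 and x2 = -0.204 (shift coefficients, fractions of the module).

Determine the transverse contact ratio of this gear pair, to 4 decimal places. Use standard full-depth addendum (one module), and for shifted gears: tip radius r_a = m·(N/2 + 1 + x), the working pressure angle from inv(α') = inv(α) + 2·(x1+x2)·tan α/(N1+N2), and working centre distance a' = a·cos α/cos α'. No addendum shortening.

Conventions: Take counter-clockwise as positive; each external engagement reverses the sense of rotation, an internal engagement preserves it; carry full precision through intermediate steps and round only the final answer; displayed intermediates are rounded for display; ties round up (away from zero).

2.4839

recognized (one external pair, fixed centres): single-mesh tooth geometry, m = 3.250, N1 = 77, N2 = 80
base radii: r_b1 = 121.109344, r_b2 = 125.827890
tip radii: r_a1 = 127.364250, r_a2 = 132.587000
inv(α') = inv(14.555°) + 2·(-0.311-0.204)·tan α/(77+80) = 0.00390592  ⇒  α' = 12.92487°
a' = a·cos α / cos α' = 255.1250·cos 14.555°/cos 12.92487° = 253.356220
action lengths: √(r_a1²−r_b1²) = 39.423076, √(r_a2²−r_b2²) = 41.792998
base pitch p_b = π·m·cos α = 9.882499
CR = (39.423076 + 41.792998 − 253.356220·sin 12.92487°)/9.882499 = 2.483893
contact ratio ≈ 2.4839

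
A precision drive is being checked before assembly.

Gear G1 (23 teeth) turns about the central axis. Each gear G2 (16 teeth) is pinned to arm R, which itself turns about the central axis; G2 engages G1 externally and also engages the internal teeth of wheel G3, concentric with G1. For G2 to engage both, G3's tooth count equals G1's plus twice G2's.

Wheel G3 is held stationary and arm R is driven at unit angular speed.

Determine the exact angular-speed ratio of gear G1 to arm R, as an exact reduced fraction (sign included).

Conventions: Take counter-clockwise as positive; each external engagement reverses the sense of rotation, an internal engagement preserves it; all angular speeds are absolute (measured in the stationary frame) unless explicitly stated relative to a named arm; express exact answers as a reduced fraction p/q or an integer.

78/23

class = planetary set [G3 = 23+2·16 = 55; Willis about the carrier]
ring teeth: 23 + 2·16 = 55
23(ω_sun−ω_arm) = −55(ω_ring−ω_arm),  ω_ring = 0, ω_arm = 1
ω_sun = 1 − (55/23)(0−1) = 78/23
ω_out/ω_in = 78/23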